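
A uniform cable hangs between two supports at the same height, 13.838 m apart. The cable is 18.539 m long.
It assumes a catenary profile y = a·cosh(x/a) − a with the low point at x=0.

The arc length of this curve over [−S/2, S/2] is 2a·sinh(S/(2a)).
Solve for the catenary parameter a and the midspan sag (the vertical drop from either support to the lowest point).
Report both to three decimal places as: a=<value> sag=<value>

a=5.076 sag=5.492

seed: a₀ = √(S³/(24(L−S))) = √(13.838³/(24·4.701)) = 4.846288
iter 1: u=1.427691  f(a)=+5.030e-01  f'(a)=-2.365e+00  a ← 4.846288 − (+5.030e-01/-2.365e+00) = 5.058950
iter 2: u=1.367675  f(a)=+3.500e-02  f'(a)=-2.047e+00  a ← 5.058950 − (+3.500e-02/-2.047e+00) = 5.076053
iter 3: u=1.363067  f(a)=+1.976e-04  f'(a)=-2.024e+00  a ← 5.076053 − (+1.976e-04/-2.024e+00) = 5.076151
iter 4: u=1.363041  f(a)=+6.370e-09  f'(a)=-2.023e+00  a ← 5.076151 − (+6.370e-09/-2.023e+00) = 5.076151
iter 5: u=1.363041  f(a)=+0.000e+00  f'(a)=-2.023e+00  a ← 5.076151 − (+0.000e+00/-2.023e+00) = 5.076151
converged: |Δa| < 1e-12 after 5 iterations
sag = a·(cosh(S/(2a)) − 1) = 5.076151·(cosh(1.363041) − 1) = 5.492242
T_max/T_min = cosh(S/(2a)) = 2.081970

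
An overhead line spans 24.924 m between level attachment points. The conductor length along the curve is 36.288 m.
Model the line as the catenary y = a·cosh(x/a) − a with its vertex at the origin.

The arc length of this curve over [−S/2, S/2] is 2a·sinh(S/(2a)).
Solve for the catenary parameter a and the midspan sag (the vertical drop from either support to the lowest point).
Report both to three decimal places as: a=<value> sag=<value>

seed: a₀ = √(S³/(24(L−S))) = √(24.924³/(24·11.364)) = 7.534516
iter 1: u=1.653988  f(a)=+1.660e+00  f'(a)=-3.927e+00  a ← 7.534516 − (+1.660e+00/-3.927e+00) = 7.957175
iter 2: u=1.566134  f(a)=+1.499e-01  f'(a)=-3.247e+00  a ← 7.957175 − (+1.499e-01/-3.247e+00) = 8.003342
iter 3: u=1.557100  f(a)=+1.491e-03  f'(a)=-3.182e+00  a ← 8.003342 − (+1.491e-03/-3.182e+00) = 8.003810
iter 4: u=1.557008  f(a)=+1.507e-07  f'(a)=-3.182e+00  a ← 8.003810 − (+1.507e-07/-3.182e+00) = 8.003810
iter 5: u=1.557008  f(a)=+0.000e+00  f'(a)=-3.182e+00  a ← 8.003810 − (+0.000e+00/-3.182e+00) = 8.003810
converged: |Δa| < 1e-12 after 5 iterations
sag = a·(cosh(S/(2a)) − 1) = 8.003810·(cosh(1.557008) − 1) = 11.827118
T_max/T_min = cosh(S/(2a)) = 2.477686

a=8.004 sag=11.827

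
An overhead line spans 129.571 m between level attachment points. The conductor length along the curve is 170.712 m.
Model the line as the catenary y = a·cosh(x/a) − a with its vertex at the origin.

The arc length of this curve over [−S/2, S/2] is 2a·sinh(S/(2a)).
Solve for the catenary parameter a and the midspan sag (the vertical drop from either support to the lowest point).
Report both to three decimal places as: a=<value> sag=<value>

seed: a₀ = √(S³/(24(L−S))) = √(129.571³/(24·41.141)) = 46.937362
iter 1: u=1.380254  f(a)=+4.101e+00  f'(a)=-2.111e+00  a ← 46.937362 − (+4.101e+00/-2.111e+00) = 48.880684
iter 2: u=1.325380  f(a)=+2.685e-01  f'(a)=-1.842e+00  a ← 48.880684 − (+2.685e-01/-1.842e+00) = 49.026397
iter 3: u=1.321441  f(a)=+1.329e-03  f'(a)=-1.824e+00  a ← 49.026397 − (+1.329e-03/-1.824e+00) = 49.027125
iter 4: u=1.321422  f(a)=+3.289e-08  f'(a)=-1.824e+00  a ← 49.027125 − (+3.289e-08/-1.824e+00) = 49.027125
iter 5: u=1.321422  f(a)=+0.000e+00  f'(a)=-1.824e+00  a ← 49.027125 − (+0.000e+00/-1.824e+00) = 49.027125
converged: |Δa| < 1e-12 after 5 iterations
sag = a·(cosh(S/(2a)) − 1) = 49.027125·(cosh(1.321422) − 1) = 49.407146
T_max/T_min = cosh(S/(2a)) = 2.007751

a=49.027 sag=49.407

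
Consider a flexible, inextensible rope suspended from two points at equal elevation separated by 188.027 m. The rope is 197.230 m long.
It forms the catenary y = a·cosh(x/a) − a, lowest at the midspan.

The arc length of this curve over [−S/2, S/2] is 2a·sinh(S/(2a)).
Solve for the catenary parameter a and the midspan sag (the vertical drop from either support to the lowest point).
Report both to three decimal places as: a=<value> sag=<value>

seed: a₀ = √(S³/(24(L−S))) = √(188.027³/(24·9.203)) = 173.484226
iter 1: u=0.541914  f(a)=+1.361e-01  f'(a)=-1.092e-01  a ← 173.484226 − (+1.361e-01/-1.092e-01) = 174.729882
iter 2: u=0.538050  f(a)=+1.480e-03  f'(a)=-1.069e-01  a ← 174.729882 − (+1.480e-03/-1.069e-01) = 174.743725
iter 3: u=0.538008  f(a)=+1.792e-07  f'(a)=-1.069e-01  a ← 174.743725 − (+1.792e-07/-1.069e-01) = 174.743727
iter 4: u=0.538008  f(a)=+0.000e+00  f'(a)=-1.069e-01  a ← 174.743727 − (+0.000e+00/-1.069e-01) = 174.743727
converged: |Δa| < 1e-12 after 4 iterations
sag = a·(cosh(S/(2a)) − 1) = 174.743727·(cosh(0.538008) − 1) = 25.905939
T_max/T_min = cosh(S/(2a)) = 1.148251

a=174.744 sag=25.906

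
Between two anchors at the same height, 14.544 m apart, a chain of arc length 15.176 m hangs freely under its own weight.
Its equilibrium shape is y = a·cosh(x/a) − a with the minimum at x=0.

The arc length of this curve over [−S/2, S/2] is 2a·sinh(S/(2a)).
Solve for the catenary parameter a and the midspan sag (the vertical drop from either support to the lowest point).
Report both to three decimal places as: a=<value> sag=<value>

seed: a₀ = √(S³/(24(L−S))) = √(14.544³/(24·0.632)) = 14.241694
iter 1: u=0.510613  f(a)=+8.290e-03  f'(a)=-9.109e-02  a ← 14.241694 − (+8.290e-03/-9.109e-02) = 14.332706
iter 2: u=0.507371  f(a)=+8.014e-05  f'(a)=-8.934e-02  a ← 14.332706 − (+8.014e-05/-8.934e-02) = 14.333603
iter 3: u=0.507339  f(a)=+7.652e-09  f'(a)=-8.932e-02  a ← 14.333603 − (+7.652e-09/-8.932e-02) = 14.333604
iter 4: u=0.507339  f(a)=-1.776e-15  f'(a)=-8.932e-02  a ← 14.333604 − (-1.776e-15/-8.932e-02) = 14.333604
converged: |Δa| < 1e-12 after 4 iterations
sag = a·(cosh(S/(2a)) − 1) = 14.333604·(cosh(0.507339) − 1) = 1.884594
T_max/T_min = cosh(S/(2a)) = 1.131481

a=14.334 sag=1.885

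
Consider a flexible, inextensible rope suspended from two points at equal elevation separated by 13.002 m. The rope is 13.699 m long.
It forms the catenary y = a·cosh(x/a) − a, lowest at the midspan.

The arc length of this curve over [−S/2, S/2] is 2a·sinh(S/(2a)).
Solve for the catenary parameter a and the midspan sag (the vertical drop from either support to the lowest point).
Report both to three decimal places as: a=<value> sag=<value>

a=11.554 sag=1.878

seed: a₀ = √(S³/(24(L−S))) = √(13.002³/(24·0.697)) = 11.462866
iter 1: u=0.567136  f(a)=+1.130e-02  f'(a)=-1.256e-01  a ← 11.462866 − (+1.130e-02/-1.256e-01) = 11.552822
iter 2: u=0.562720  f(a)=+1.343e-04  f'(a)=-1.226e-01  a ← 11.552822 − (+1.343e-04/-1.226e-01) = 11.553918
iter 3: u=0.562666  f(a)=+1.951e-08  f'(a)=-1.226e-01  a ← 11.553918 − (+1.951e-08/-1.226e-01) = 11.553918
iter 4: u=0.562666  f(a)=-1.776e-15  f'(a)=-1.226e-01  a ← 11.553918 − (-1.776e-15/-1.226e-01) = 11.553918
converged: |Δa| < 1e-12 after 4 iterations
sag = a·(cosh(S/(2a)) − 1) = 11.553918·(cosh(0.562666) − 1) = 1.877711
T_max/T_min = cosh(S/(2a)) = 1.162517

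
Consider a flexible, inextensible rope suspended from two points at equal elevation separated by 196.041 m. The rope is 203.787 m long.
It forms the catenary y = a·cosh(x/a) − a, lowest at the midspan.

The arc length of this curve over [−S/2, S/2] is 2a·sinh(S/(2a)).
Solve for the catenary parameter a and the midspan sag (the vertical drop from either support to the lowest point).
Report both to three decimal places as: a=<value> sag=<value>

a=202.497 sag=24.191

seed: a₀ = √(S³/(24(L−S))) = √(196.041³/(24·7.746)) = 201.314936
iter 1: u=0.486901  f(a)=+9.234e-02  f'(a)=-7.879e-02  a ← 201.314936 − (+9.234e-02/-7.879e-02) = 202.486832
iter 2: u=0.484083  f(a)=+8.125e-04  f'(a)=-7.741e-02  a ← 202.486832 − (+8.125e-04/-7.741e-02) = 202.497327
iter 3: u=0.484058  f(a)=+6.415e-08  f'(a)=-7.740e-02  a ← 202.497327 − (+6.415e-08/-7.740e-02) = 202.497328
iter 4: u=0.484058  f(a)=-2.842e-14  f'(a)=-7.740e-02  a ← 202.497328 − (-2.842e-14/-7.740e-02) = 202.497328
converged: |Δa| < 1e-12 after 4 iterations
sag = a·(cosh(S/(2a)) − 1) = 202.497328·(cosh(0.484058) − 1) = 24.190680
T_max/T_min = cosh(S/(2a)) = 1.119462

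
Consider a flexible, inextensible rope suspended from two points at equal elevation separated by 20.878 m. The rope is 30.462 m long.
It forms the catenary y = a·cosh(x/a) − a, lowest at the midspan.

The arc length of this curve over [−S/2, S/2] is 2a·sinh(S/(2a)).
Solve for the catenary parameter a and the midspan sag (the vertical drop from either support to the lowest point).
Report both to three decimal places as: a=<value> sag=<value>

seed: a₀ = √(S³/(24(L−S))) = √(20.878³/(24·9.584)) = 6.290053
iter 1: u=1.659604  f(a)=+1.410e+00  f'(a)=-3.974e+00  a ← 6.290053 − (+1.410e+00/-3.974e+00) = 6.644847
iter 2: u=1.570992  f(a)=+1.281e-01  f'(a)=-3.282e+00  a ← 6.644847 − (+1.281e-01/-3.282e+00) = 6.683875
iter 3: u=1.561818  f(a)=+1.290e-03  f'(a)=-3.216e+00  a ← 6.683875 − (+1.290e-03/-3.216e+00) = 6.684276
iter 4: u=1.561725  f(a)=+1.339e-07  f'(a)=-3.215e+00  a ← 6.684276 − (+1.339e-07/-3.215e+00) = 6.684277
iter 5: u=1.561725  f(a)=-7.105e-15  f'(a)=-3.215e+00  a ← 6.684277 − (-7.105e-15/-3.215e+00) = 6.684277
converged: |Δa| < 1e-12 after 5 iterations
sag = a·(cosh(S/(2a)) − 1) = 6.684277·(cosh(1.561725) − 1) = 9.948911
T_max/T_min = cosh(S/(2a)) = 2.488405

a=6.684 sag=9.949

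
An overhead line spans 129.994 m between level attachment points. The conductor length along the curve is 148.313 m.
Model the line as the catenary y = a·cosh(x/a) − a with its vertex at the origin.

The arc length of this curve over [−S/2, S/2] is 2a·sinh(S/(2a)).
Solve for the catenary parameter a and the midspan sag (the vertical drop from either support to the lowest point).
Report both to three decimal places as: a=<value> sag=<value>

seed: a₀ = √(S³/(24(L−S))) = √(129.994³/(24·18.319)) = 70.685195
iter 1: u=0.919528  f(a)=+7.902e-01  f'(a)=-5.635e-01  a ← 70.685195 − (+7.902e-01/-5.635e-01) = 72.087581
iter 2: u=0.901639  f(a)=+2.413e-02  f'(a)=-5.296e-01  a ← 72.087581 − (+2.413e-02/-5.296e-01) = 72.133148
iter 3: u=0.901070  f(a)=+2.407e-05  f'(a)=-5.285e-01  a ← 72.133148 − (+2.407e-05/-5.285e-01) = 72.133193
iter 4: u=0.901069  f(a)=+2.402e-11  f'(a)=-5.285e-01  a ← 72.133193 − (+2.402e-11/-5.285e-01) = 72.133193
converged: |Δa| < 1e-12 after 4 iterations
sag = a·(cosh(S/(2a)) − 1) = 72.133193·(cosh(0.901069) − 1) = 31.319134
T_max/T_min = cosh(S/(2a)) = 1.434185

a=72.133 sag=31.319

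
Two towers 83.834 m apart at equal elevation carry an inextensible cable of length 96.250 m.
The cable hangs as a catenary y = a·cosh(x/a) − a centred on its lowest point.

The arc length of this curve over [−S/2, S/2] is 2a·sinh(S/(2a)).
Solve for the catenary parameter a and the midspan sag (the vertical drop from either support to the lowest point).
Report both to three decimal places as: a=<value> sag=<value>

seed: a₀ = √(S³/(24(L−S))) = √(83.834³/(24·12.416)) = 44.466588
iter 1: u=0.942663  f(a)=+5.635e-01  f'(a)=-6.097e-01  a ← 44.466588 − (+5.635e-01/-6.097e-01) = 45.390811
iter 2: u=0.923469  f(a)=+1.805e-02  f'(a)=-5.712e-01  a ← 45.390811 − (+1.805e-02/-5.712e-01) = 45.422406
iter 3: u=0.922826  f(a)=+1.987e-05  f'(a)=-5.699e-01  a ← 45.422406 − (+1.987e-05/-5.699e-01) = 45.422441
iter 4: u=0.922826  f(a)=+2.414e-11  f'(a)=-5.699e-01  a ← 45.422441 − (+2.414e-11/-5.699e-01) = 45.422441
converged: |Δa| < 1e-12 after 4 iterations
sag = a·(cosh(S/(2a)) − 1) = 45.422441·(cosh(0.922826) − 1) = 20.753187
T_max/T_min = cosh(S/(2a)) = 1.456893

a=45.422 sag=20.753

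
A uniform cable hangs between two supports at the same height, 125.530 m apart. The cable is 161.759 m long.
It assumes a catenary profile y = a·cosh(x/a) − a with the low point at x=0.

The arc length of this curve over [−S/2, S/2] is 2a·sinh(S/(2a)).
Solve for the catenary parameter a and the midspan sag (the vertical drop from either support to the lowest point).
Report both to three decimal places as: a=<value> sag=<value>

a=49.638 sag=45.259

seed: a₀ = √(S³/(24(L−S))) = √(125.530³/(24·36.229)) = 47.696608
iter 1: u=1.315922  f(a)=+3.269e+00  f'(a)=-1.799e+00  a ← 47.696608 − (+3.269e+00/-1.799e+00) = 49.513881
iter 2: u=1.267624  f(a)=+1.961e-01  f'(a)=-1.589e+00  a ← 49.513881 − (+1.961e-01/-1.589e+00) = 49.637308
iter 3: u=1.264472  f(a)=+8.056e-04  f'(a)=-1.576e+00  a ← 49.637308 − (+8.056e-04/-1.576e+00) = 49.637819
iter 4: u=1.264459  f(a)=+1.371e-08  f'(a)=-1.576e+00  a ← 49.637819 − (+1.371e-08/-1.576e+00) = 49.637819
iter 5: u=1.264459  f(a)=+0.000e+00  f'(a)=-1.576e+00  a ← 49.637819 − (+0.000e+00/-1.576e+00) = 49.637819
converged: |Δa| < 1e-12 after 5 iterations
sag = a·(cosh(S/(2a)) − 1) = 49.637819·(cosh(1.264459) − 1) = 45.259002
T_max/T_min = cosh(S/(2a)) = 1.911785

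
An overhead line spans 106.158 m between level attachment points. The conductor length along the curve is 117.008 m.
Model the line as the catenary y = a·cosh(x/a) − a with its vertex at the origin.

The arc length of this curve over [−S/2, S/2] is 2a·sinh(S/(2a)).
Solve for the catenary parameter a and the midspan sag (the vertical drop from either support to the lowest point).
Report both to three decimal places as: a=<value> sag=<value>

seed: a₀ = √(S³/(24(L−S))) = √(106.158³/(24·10.850)) = 67.781098
iter 1: u=0.783094  f(a)=+3.376e-01  f'(a)=-3.402e-01  a ← 67.781098 − (+3.376e-01/-3.402e-01) = 68.773351
iter 2: u=0.771796  f(a)=+7.556e-03  f'(a)=-3.251e-01  a ← 68.773351 − (+7.556e-03/-3.251e-01) = 68.796590
iter 3: u=0.771535  f(a)=+3.977e-06  f'(a)=-3.248e-01  a ← 68.796590 − (+3.977e-06/-3.248e-01) = 68.796602
iter 4: u=0.771535  f(a)=+1.123e-12  f'(a)=-3.248e-01  a ← 68.796602 − (+1.123e-12/-3.248e-01) = 68.796602
converged: |Δa| < 1e-12 after 4 iterations
sag = a·(cosh(S/(2a)) − 1) = 68.796602·(cosh(0.771535) − 1) = 21.512260
T_max/T_min = cosh(S/(2a)) = 1.312694

a=68.797 sag=21.512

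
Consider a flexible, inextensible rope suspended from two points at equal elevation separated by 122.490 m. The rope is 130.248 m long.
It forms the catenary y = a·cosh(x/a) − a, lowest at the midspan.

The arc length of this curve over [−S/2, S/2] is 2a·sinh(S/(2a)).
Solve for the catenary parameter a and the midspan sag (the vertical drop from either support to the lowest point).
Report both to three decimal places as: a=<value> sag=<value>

a=100.281 sag=19.291

seed: a₀ = √(S³/(24(L−S))) = √(122.490³/(24·7.758)) = 99.350588
iter 1: u=0.616453  f(a)=+1.487e-01  f'(a)=-1.622e-01  a ← 99.350588 − (+1.487e-01/-1.622e-01) = 100.267712
iter 2: u=0.610815  f(a)=+2.085e-03  f'(a)=-1.577e-01  a ← 100.267712 − (+2.085e-03/-1.577e-01) = 100.280935
iter 3: u=0.610734  f(a)=+4.225e-07  f'(a)=-1.576e-01  a ← 100.280935 − (+4.225e-07/-1.576e-01) = 100.280938
iter 4: u=0.610734  f(a)=+2.842e-14  f'(a)=-1.576e-01  a ← 100.280938 − (+2.842e-14/-1.576e-01) = 100.280938
converged: |Δa| < 1e-12 after 4 iterations
sag = a·(cosh(S/(2a)) − 1) = 100.280938·(cosh(0.610734) − 1) = 19.290806
T_max/T_min = cosh(S/(2a)) = 1.192368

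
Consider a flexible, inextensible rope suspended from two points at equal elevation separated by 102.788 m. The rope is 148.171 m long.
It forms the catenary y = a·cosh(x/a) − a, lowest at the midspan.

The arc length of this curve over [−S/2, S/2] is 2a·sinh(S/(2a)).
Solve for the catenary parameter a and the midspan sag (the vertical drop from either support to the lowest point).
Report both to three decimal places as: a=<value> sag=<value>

seed: a₀ = √(S³/(24(L−S))) = √(102.788³/(24·45.383)) = 31.576312
iter 1: u=1.627613  f(a)=+6.405e+00  f'(a)=-3.712e+00  a ← 31.576312 − (+6.405e+00/-3.712e+00) = 33.301868
iter 2: u=1.543277  f(a)=+5.625e-01  f'(a)=-3.086e+00  a ← 33.301868 − (+5.625e-01/-3.086e+00) = 33.484142
iter 3: u=1.534876  f(a)=+5.261e-03  f'(a)=-3.028e+00  a ← 33.484142 − (+5.261e-03/-3.028e+00) = 33.485879
iter 4: u=1.534796  f(a)=+4.698e-07  f'(a)=-3.028e+00  a ← 33.485879 − (+4.698e-07/-3.028e+00) = 33.485879
iter 5: u=1.534796  f(a)=-2.842e-14  f'(a)=-3.028e+00  a ← 33.485879 − (-2.842e-14/-3.028e+00) = 33.485879
converged: |Δa| < 1e-12 after 5 iterations
sag = a·(cosh(S/(2a)) − 1) = 33.485879·(cosh(1.534796) − 1) = 47.815815
T_max/T_min = cosh(S/(2a)) = 2.427940

a=33.486 sag=47.816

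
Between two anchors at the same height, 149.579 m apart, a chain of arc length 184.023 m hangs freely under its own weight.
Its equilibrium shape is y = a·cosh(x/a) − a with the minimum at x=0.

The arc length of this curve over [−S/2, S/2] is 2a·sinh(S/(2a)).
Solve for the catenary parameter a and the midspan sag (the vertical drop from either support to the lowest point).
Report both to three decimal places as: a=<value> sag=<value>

a=65.718 sag=47.353

seed: a₀ = √(S³/(24(L−S))) = √(149.579³/(24·34.444)) = 63.627305
iter 1: u=1.175431  f(a)=+2.459e+00  f'(a)=-1.240e+00  a ← 63.627305 − (+2.459e+00/-1.240e+00) = 65.610829
iter 2: u=1.139896  f(a)=+1.197e-01  f'(a)=-1.122e+00  a ← 65.610829 − (+1.197e-01/-1.122e+00) = 65.717514
iter 3: u=1.138045  f(a)=+3.156e-04  f'(a)=-1.116e+00  a ← 65.717514 − (+3.156e-04/-1.116e+00) = 65.717797
iter 4: u=1.138040  f(a)=+2.206e-09  f'(a)=-1.116e+00  a ← 65.717797 − (+2.206e-09/-1.116e+00) = 65.717797
iter 5: u=1.138040  f(a)=+2.842e-14  f'(a)=-1.116e+00  a ← 65.717797 − (+2.842e-14/-1.116e+00) = 65.717797
converged: |Δa| < 1e-12 after 5 iterations
sag = a·(cosh(S/(2a)) − 1) = 65.717797·(cosh(1.138040) − 1) = 47.352734
T_max/T_min = cosh(S/(2a)) = 1.720547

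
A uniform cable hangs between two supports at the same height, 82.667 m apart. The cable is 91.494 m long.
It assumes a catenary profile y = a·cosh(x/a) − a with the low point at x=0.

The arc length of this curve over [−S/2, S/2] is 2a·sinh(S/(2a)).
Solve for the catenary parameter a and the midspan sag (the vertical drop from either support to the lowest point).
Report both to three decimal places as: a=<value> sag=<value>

a=52.447 sag=17.148

seed: a₀ = √(S³/(24(L−S))) = √(82.667³/(24·8.827)) = 51.639982
iter 1: u=0.800417  f(a)=+2.871e-01  f'(a)=-3.643e-01  a ← 51.639982 − (+2.871e-01/-3.643e-01) = 52.428148
iter 2: u=0.788384  f(a)=+6.705e-03  f'(a)=-3.474e-01  a ← 52.428148 − (+6.705e-03/-3.474e-01) = 52.447447
iter 3: u=0.788094  f(a)=+3.851e-06  f'(a)=-3.470e-01  a ← 52.447447 − (+3.851e-06/-3.470e-01) = 52.447458
iter 4: u=0.788093  f(a)=+1.265e-12  f'(a)=-3.470e-01  a ← 52.447458 − (+1.265e-12/-3.470e-01) = 52.447458
converged: |Δa| < 1e-12 after 4 iterations
sag = a·(cosh(S/(2a)) − 1) = 52.447458·(cosh(0.788093) − 1) = 17.147972
T_max/T_min = cosh(S/(2a)) = 1.326955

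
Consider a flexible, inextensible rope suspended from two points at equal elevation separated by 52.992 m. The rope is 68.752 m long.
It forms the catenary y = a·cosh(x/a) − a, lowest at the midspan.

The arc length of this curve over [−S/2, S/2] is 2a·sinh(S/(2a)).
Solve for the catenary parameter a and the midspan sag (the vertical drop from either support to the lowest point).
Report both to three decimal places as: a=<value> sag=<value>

a=20.665 sag=19.444

seed: a₀ = √(S³/(24(L−S))) = √(52.992³/(24·15.760)) = 19.834979
iter 1: u=1.335822  f(a)=+1.467e+00  f'(a)=-1.891e+00  a ← 19.834979 − (+1.467e+00/-1.891e+00) = 20.610807
iter 2: u=1.285539  f(a)=+9.049e-02  f'(a)=-1.665e+00  a ← 20.610807 − (+9.049e-02/-1.665e+00) = 20.665165
iter 3: u=1.282158  f(a)=+3.941e-04  f'(a)=-1.650e+00  a ← 20.665165 − (+3.941e-04/-1.650e+00) = 20.665404
iter 4: u=1.282143  f(a)=+7.548e-09  f'(a)=-1.650e+00  a ← 20.665404 − (+7.548e-09/-1.650e+00) = 20.665404
iter 5: u=1.282143  f(a)=+0.000e+00  f'(a)=-1.650e+00  a ← 20.665404 − (+0.000e+00/-1.650e+00) = 20.665404
converged: |Δa| < 1e-12 after 5 iterations
sag = a·(cosh(S/(2a)) − 1) = 20.665404·(cosh(1.282143) − 1) = 19.444050
T_max/T_min = cosh(S/(2a)) = 1.940899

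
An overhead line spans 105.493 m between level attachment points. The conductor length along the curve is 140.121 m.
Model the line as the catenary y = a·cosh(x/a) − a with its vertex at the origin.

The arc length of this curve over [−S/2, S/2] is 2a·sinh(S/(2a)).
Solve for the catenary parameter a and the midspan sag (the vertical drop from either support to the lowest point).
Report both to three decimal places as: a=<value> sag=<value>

a=39.311 sag=41.024

seed: a₀ = √(S³/(24(L−S))) = √(105.493³/(24·34.628)) = 37.585137
iter 1: u=1.403387  f(a)=+3.574e+00  f'(a)=-2.232e+00  a ← 37.585137 − (+3.574e+00/-2.232e+00) = 39.186523
iter 2: u=1.346037  f(a)=+2.411e-01  f'(a)=-1.940e+00  a ← 39.186523 − (+2.411e-01/-1.940e+00) = 39.310810
iter 3: u=1.341781  f(a)=+1.273e-03  f'(a)=-1.920e+00  a ← 39.310810 − (+1.273e-03/-1.920e+00) = 39.311473
iter 4: u=1.341758  f(a)=+3.589e-08  f'(a)=-1.920e+00  a ← 39.311473 − (+3.589e-08/-1.920e+00) = 39.311473
iter 5: u=1.341758  f(a)=-5.684e-14  f'(a)=-1.920e+00  a ← 39.311473 − (-5.684e-14/-1.920e+00) = 39.311473
converged: |Δa| < 1e-12 after 5 iterations
sag = a·(cosh(S/(2a)) − 1) = 39.311473·(cosh(1.341758) − 1) = 41.024482
T_max/T_min = cosh(S/(2a)) = 2.043575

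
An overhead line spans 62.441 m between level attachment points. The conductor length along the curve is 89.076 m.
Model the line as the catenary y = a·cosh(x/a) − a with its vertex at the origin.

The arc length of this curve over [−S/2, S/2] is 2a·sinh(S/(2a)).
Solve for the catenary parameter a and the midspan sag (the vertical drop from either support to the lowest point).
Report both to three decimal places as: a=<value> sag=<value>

seed: a₀ = √(S³/(24(L−S))) = √(62.441³/(24·26.635)) = 19.515191
iter 1: u=1.599805  f(a)=+3.624e+00  f'(a)=-3.495e+00  a ← 19.515191 − (+3.624e+00/-3.495e+00) = 20.551938
iter 2: u=1.519102  f(a)=+3.088e-01  f'(a)=-2.923e+00  a ← 20.551938 − (+3.088e-01/-2.923e+00) = 20.657591
iter 3: u=1.511333  f(a)=+2.704e-03  f'(a)=-2.872e+00  a ← 20.657591 − (+2.704e-03/-2.872e+00) = 20.658532
iter 4: u=1.511264  f(a)=+2.113e-07  f'(a)=-2.871e+00  a ← 20.658532 − (+2.113e-07/-2.871e+00) = 20.658532
iter 5: u=1.511264  f(a)=+1.421e-14  f'(a)=-2.871e+00  a ← 20.658532 − (+1.421e-14/-2.871e+00) = 20.658532
converged: |Δa| < 1e-12 after 5 iterations
sag = a·(cosh(S/(2a)) − 1) = 20.658532·(cosh(1.511264) − 1) = 28.437378
T_max/T_min = cosh(S/(2a)) = 2.376544

a=20.659 sag=28.437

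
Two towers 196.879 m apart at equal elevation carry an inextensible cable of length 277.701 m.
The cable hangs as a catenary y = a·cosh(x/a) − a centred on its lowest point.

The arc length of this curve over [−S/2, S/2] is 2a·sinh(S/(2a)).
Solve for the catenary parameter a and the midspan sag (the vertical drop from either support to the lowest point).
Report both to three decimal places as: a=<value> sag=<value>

seed: a₀ = √(S³/(24(L−S))) = √(196.879³/(24·80.822)) = 62.723268
iter 1: u=1.569426  f(a)=+1.056e+01  f'(a)=-3.270e+00  a ← 62.723268 − (+1.056e+01/-3.270e+00) = 65.951629
iter 2: u=1.492602  f(a)=+8.699e-01  f'(a)=-2.752e+00  a ← 65.951629 − (+8.699e-01/-2.752e+00) = 66.267750
iter 3: u=1.485481  f(a)=+7.077e-03  f'(a)=-2.707e+00  a ← 66.267750 − (+7.077e-03/-2.707e+00) = 66.270365
iter 4: u=1.485423  f(a)=+4.768e-07  f'(a)=-2.707e+00  a ← 66.270365 − (+4.768e-07/-2.707e+00) = 66.270365
iter 5: u=1.485423  f(a)=+5.684e-14  f'(a)=-2.707e+00  a ← 66.270365 − (+5.684e-14/-2.707e+00) = 66.270365
converged: |Δa| < 1e-12 after 5 iterations
sag = a·(cosh(S/(2a)) − 1) = 66.270365·(cosh(1.485423) − 1) = 87.584185
T_max/T_min = cosh(S/(2a)) = 2.321619

a=66.270 sag=87.584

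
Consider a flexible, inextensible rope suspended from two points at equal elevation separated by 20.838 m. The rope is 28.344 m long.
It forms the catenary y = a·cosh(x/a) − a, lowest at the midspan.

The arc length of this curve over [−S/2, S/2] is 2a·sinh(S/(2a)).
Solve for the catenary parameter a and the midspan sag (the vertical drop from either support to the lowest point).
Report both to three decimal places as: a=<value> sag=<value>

a=7.442 sag=8.565

seed: a₀ = √(S³/(24(L−S))) = √(20.838³/(24·7.506)) = 7.087191
iter 1: u=1.470117  f(a)=+8.541e-01  f'(a)=-2.613e+00  a ← 7.087191 − (+8.541e-01/-2.613e+00) = 7.414098
iter 2: u=1.405296  f(a)=+6.265e-02  f'(a)=-2.242e+00  a ← 7.414098 − (+6.265e-02/-2.242e+00) = 7.442040
iter 3: u=1.400019  f(a)=+3.961e-04  f'(a)=-2.214e+00  a ← 7.442040 − (+3.961e-04/-2.214e+00) = 7.442219
iter 4: u=1.399986  f(a)=+1.605e-08  f'(a)=-2.214e+00  a ← 7.442219 − (+1.605e-08/-2.214e+00) = 7.442219
iter 5: u=1.399986  f(a)=+0.000e+00  f'(a)=-2.214e+00  a ← 7.442219 − (+0.000e+00/-2.214e+00) = 7.442219
converged: |Δa| < 1e-12 after 5 iterations
sag = a·(cosh(S/(2a)) − 1) = 7.442219·(cosh(1.399986) − 1) = 8.565036
T_max/T_min = cosh(S/(2a)) = 2.150871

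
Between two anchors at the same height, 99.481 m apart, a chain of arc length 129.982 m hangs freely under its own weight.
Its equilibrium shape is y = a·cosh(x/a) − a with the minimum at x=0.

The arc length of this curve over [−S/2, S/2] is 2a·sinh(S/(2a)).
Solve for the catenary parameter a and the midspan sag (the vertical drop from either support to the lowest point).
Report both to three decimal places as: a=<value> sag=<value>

a=38.253 sag=37.160

seed: a₀ = √(S³/(24(L−S))) = √(99.481³/(24·30.501)) = 36.673094
iter 1: u=1.356321  f(a)=+2.932e+00  f'(a)=-1.990e+00  a ← 36.673094 − (+2.932e+00/-1.990e+00) = 38.146093
iter 2: u=1.303947  f(a)=+1.859e-01  f'(a)=-1.745e+00  a ← 38.146093 − (+1.859e-01/-1.745e+00) = 38.252606
iter 3: u=1.300317  f(a)=+8.592e-04  f'(a)=-1.729e+00  a ← 38.252606 − (+8.592e-04/-1.729e+00) = 38.253103
iter 4: u=1.300300  f(a)=+1.854e-08  f'(a)=-1.729e+00  a ← 38.253103 − (+1.854e-08/-1.729e+00) = 38.253103
iter 5: u=1.300300  f(a)=+0.000e+00  f'(a)=-1.729e+00  a ← 38.253103 − (+0.000e+00/-1.729e+00) = 38.253103
converged: |Δa| < 1e-12 after 5 iterations
sag = a·(cosh(S/(2a)) − 1) = 38.253103·(cosh(1.300300) − 1) = 37.159959
T_max/T_min = cosh(S/(2a)) = 1.971423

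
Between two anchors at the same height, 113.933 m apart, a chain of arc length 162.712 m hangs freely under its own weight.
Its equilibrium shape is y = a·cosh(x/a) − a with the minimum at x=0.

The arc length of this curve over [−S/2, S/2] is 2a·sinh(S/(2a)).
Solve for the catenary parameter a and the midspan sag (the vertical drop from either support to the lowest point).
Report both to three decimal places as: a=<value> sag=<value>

seed: a₀ = √(S³/(24(L−S))) = √(113.933³/(24·48.779)) = 35.542849
iter 1: u=1.602756  f(a)=+6.662e+00  f'(a)=-3.518e+00  a ← 35.542849 − (+6.662e+00/-3.518e+00) = 37.436797
iter 2: u=1.521671  f(a)=+5.696e-01  f'(a)=-2.940e+00  a ← 37.436797 − (+5.696e-01/-2.940e+00) = 37.630547
iter 3: u=1.513837  f(a)=+5.023e-03  f'(a)=-2.888e+00  a ← 37.630547 − (+5.023e-03/-2.888e+00) = 37.632286
iter 4: u=1.513767  f(a)=+3.982e-07  f'(a)=-2.888e+00  a ← 37.632286 − (+3.982e-07/-2.888e+00) = 37.632286
iter 5: u=1.513767  f(a)=-2.842e-14  f'(a)=-2.888e+00  a ← 37.632286 − (-2.842e-14/-2.888e+00) = 37.632286
converged: |Δa| < 1e-12 after 5 iterations
sag = a·(cosh(S/(2a)) − 1) = 37.632286·(cosh(1.513767) − 1) = 52.005807
T_max/T_min = cosh(S/(2a)) = 2.381947

a=37.632 sag=52.006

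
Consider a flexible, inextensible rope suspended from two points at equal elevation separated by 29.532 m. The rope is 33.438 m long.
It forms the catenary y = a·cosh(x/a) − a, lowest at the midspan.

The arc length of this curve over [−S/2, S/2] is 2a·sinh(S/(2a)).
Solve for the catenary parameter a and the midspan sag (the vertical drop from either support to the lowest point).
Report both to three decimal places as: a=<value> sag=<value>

a=16.895 sag=6.874

seed: a₀ = √(S³/(24(L−S))) = √(29.532³/(24·3.906)) = 16.575535
iter 1: u=0.890831  f(a)=+1.579e-01  f'(a)=-5.098e-01  a ← 16.575535 − (+1.579e-01/-5.098e-01) = 16.885372
iter 2: u=0.874485  f(a)=+4.537e-03  f'(a)=-4.809e-01  a ← 16.885372 − (+4.537e-03/-4.809e-01) = 16.894808
iter 3: u=0.873996  f(a)=+3.990e-06  f'(a)=-4.800e-01  a ← 16.894808 − (+3.990e-06/-4.800e-01) = 16.894817
iter 4: u=0.873996  f(a)=+3.098e-12  f'(a)=-4.800e-01  a ← 16.894817 − (+3.098e-12/-4.800e-01) = 16.894817
converged: |Δa| < 1e-12 after 4 iterations
sag = a·(cosh(S/(2a)) − 1) = 16.894817·(cosh(0.873996) − 1) = 6.874066
T_max/T_min = cosh(S/(2a)) = 1.406874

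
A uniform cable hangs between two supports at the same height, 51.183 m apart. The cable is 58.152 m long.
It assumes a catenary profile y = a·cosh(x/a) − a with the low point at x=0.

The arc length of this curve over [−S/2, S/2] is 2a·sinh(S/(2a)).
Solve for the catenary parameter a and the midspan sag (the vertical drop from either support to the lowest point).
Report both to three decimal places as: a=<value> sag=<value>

seed: a₀ = √(S³/(24(L−S))) = √(51.183³/(24·6.969)) = 28.313773
iter 1: u=0.903853  f(a)=+2.903e-01  f'(a)=-5.337e-01  a ← 28.313773 − (+2.903e-01/-5.337e-01) = 28.857674
iter 2: u=0.886818  f(a)=+8.575e-03  f'(a)=-5.026e-01  a ← 28.857674 − (+8.575e-03/-5.026e-01) = 28.874737
iter 3: u=0.886294  f(a)=+7.989e-06  f'(a)=-5.016e-01  a ← 28.874737 − (+7.989e-06/-5.016e-01) = 28.874753
iter 4: u=0.886293  f(a)=+6.963e-12  f'(a)=-5.016e-01  a ← 28.874753 − (+6.963e-12/-5.016e-01) = 28.874753
converged: |Δa| < 1e-12 after 4 iterations
sag = a·(cosh(S/(2a)) − 1) = 28.874753·(cosh(0.886293) − 1) = 12.102865
T_max/T_min = cosh(S/(2a)) = 1.419150

a=28.875 sag=12.103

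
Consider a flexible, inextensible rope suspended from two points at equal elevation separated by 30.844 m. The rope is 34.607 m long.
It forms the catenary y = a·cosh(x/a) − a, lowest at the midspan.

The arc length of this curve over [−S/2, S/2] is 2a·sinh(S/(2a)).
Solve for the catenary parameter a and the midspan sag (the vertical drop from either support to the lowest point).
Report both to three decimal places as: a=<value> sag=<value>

a=18.346 sag=6.873

seed: a₀ = √(S³/(24(L−S))) = √(30.844³/(24·3.763)) = 18.025334
iter 1: u=0.855574  f(a)=+1.402e-01  f'(a)=-4.489e-01  a ← 18.025334 − (+1.402e-01/-4.489e-01) = 18.337548
iter 2: u=0.841007  f(a)=+3.724e-03  f'(a)=-4.253e-01  a ← 18.337548 − (+3.724e-03/-4.253e-01) = 18.346304
iter 3: u=0.840605  f(a)=+2.789e-06  f'(a)=-4.247e-01  a ← 18.346304 − (+2.789e-06/-4.247e-01) = 18.346311
iter 4: u=0.840605  f(a)=+1.570e-12  f'(a)=-4.247e-01  a ← 18.346311 − (+1.570e-12/-4.247e-01) = 18.346311
converged: |Δa| < 1e-12 after 4 iterations
sag = a·(cosh(S/(2a)) − 1) = 18.346311·(cosh(0.840605) − 1) = 6.872695
T_max/T_min = cosh(S/(2a)) = 1.374609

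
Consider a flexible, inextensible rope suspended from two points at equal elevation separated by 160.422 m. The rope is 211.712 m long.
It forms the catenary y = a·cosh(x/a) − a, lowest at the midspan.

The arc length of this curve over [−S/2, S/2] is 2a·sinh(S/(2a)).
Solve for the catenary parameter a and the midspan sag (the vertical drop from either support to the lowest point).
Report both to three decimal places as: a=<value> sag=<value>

seed: a₀ = √(S³/(24(L−S))) = √(160.422³/(24·51.290)) = 57.912714
iter 1: u=1.385033  f(a)=+5.150e+00  f'(a)=-2.135e+00  a ← 57.912714 − (+5.150e+00/-2.135e+00) = 60.324811
iter 2: u=1.329652  f(a)=+3.393e-01  f'(a)=-1.862e+00  a ← 60.324811 − (+3.393e-01/-1.862e+00) = 60.506973
iter 3: u=1.325649  f(a)=+1.702e-03  f'(a)=-1.844e+00  a ← 60.506973 − (+1.702e-03/-1.844e+00) = 60.507896
iter 4: u=1.325629  f(a)=+4.328e-08  f'(a)=-1.844e+00  a ← 60.507896 − (+4.328e-08/-1.844e+00) = 60.507896
iter 5: u=1.325629  f(a)=+0.000e+00  f'(a)=-1.844e+00  a ← 60.507896 − (+0.000e+00/-1.844e+00) = 60.507896
converged: |Δa| < 1e-12 after 5 iterations
sag = a·(cosh(S/(2a)) − 1) = 60.507896·(cosh(1.325629) − 1) = 61.421174
T_max/T_min = cosh(S/(2a)) = 2.015094

a=60.508 sag=61.421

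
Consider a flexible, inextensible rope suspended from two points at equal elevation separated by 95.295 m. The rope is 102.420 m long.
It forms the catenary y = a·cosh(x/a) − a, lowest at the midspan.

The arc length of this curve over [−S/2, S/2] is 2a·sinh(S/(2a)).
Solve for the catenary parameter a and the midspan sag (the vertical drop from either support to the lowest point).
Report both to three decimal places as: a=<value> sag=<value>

a=71.923 sag=16.368

seed: a₀ = √(S³/(24(L−S))) = √(95.295³/(24·7.125)) = 71.138895
iter 1: u=0.669781  f(a)=+1.615e-01  f'(a)=-2.094e-01  a ← 71.138895 − (+1.615e-01/-2.094e-01) = 71.910148
iter 2: u=0.662598  f(a)=+2.665e-03  f'(a)=-2.026e-01  a ← 71.910148 − (+2.665e-03/-2.026e-01) = 71.923300
iter 3: u=0.662477  f(a)=+7.520e-07  f'(a)=-2.025e-01  a ← 71.923300 − (+7.520e-07/-2.025e-01) = 71.923304
iter 4: u=0.662477  f(a)=+4.263e-14  f'(a)=-2.025e-01  a ← 71.923304 − (+4.263e-14/-2.025e-01) = 71.923304
converged: |Δa| < 1e-12 after 4 iterations
sag = a·(cosh(S/(2a)) − 1) = 71.923304·(cosh(0.662477) − 1) = 16.368404
T_max/T_min = cosh(S/(2a)) = 1.227581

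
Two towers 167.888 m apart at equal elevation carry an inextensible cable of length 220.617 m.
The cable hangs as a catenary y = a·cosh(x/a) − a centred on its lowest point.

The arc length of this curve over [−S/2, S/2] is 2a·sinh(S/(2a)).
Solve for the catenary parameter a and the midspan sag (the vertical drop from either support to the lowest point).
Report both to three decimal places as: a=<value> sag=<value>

seed: a₀ = √(S³/(24(L−S))) = √(167.888³/(24·52.729)) = 61.150371
iter 1: u=1.372747  f(a)=+5.197e+00  f'(a)=-2.072e+00  a ← 61.150371 − (+5.197e+00/-2.072e+00) = 63.658360
iter 2: u=1.318664  f(a)=+3.368e-01  f'(a)=-1.812e+00  a ← 63.658360 − (+3.368e-01/-1.812e+00) = 63.844297
iter 3: u=1.314824  f(a)=+1.632e-03  f'(a)=-1.794e+00  a ← 63.844297 − (+1.632e-03/-1.794e+00) = 63.845206
iter 4: u=1.314805  f(a)=+3.870e-08  f'(a)=-1.794e+00  a ← 63.845206 − (+3.870e-08/-1.794e+00) = 63.845206
iter 5: u=1.314805  f(a)=+0.000e+00  f'(a)=-1.794e+00  a ← 63.845206 − (+0.000e+00/-1.794e+00) = 63.845206
converged: |Δa| < 1e-12 after 5 iterations
sag = a·(cosh(S/(2a)) − 1) = 63.845206·(cosh(1.314805) − 1) = 63.607434
T_max/T_min = cosh(S/(2a)) = 1.996276

a=63.845 sag=63.607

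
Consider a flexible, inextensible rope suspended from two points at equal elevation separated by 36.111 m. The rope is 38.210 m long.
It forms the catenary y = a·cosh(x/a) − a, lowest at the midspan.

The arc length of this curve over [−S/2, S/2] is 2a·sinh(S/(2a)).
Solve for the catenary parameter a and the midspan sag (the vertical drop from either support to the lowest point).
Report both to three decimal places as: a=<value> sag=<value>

seed: a₀ = √(S³/(24(L−S))) = √(36.111³/(24·2.099)) = 30.573660
iter 1: u=0.590557  f(a)=+3.691e-02  f'(a)=-1.422e-01  a ← 30.573660 − (+3.691e-02/-1.422e-01) = 30.833286
iter 2: u=0.585585  f(a)=+4.754e-04  f'(a)=-1.385e-01  a ← 30.833286 − (+4.754e-04/-1.385e-01) = 30.836719
iter 3: u=0.585519  f(a)=+8.116e-08  f'(a)=-1.385e-01  a ← 30.836719 − (+8.116e-08/-1.385e-01) = 30.836719
iter 4: u=0.585519  f(a)=-7.105e-15  f'(a)=-1.385e-01  a ← 30.836719 − (-7.105e-15/-1.385e-01) = 30.836719
converged: |Δa| < 1e-12 after 4 iterations
sag = a·(cosh(S/(2a)) − 1) = 30.836719·(cosh(0.585519) − 1) = 5.438676
T_max/T_min = cosh(S/(2a)) = 1.176370

a=30.837 sag=5.439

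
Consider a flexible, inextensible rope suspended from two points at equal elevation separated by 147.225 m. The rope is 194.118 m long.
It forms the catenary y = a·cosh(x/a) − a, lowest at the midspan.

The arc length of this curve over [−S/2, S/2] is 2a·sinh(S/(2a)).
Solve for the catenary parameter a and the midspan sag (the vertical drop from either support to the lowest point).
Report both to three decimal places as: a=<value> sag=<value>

seed: a₀ = √(S³/(24(L−S))) = √(147.225³/(24·46.893)) = 53.249154
iter 1: u=1.382416  f(a)=+4.690e+00  f'(a)=-2.122e+00  a ← 53.249154 − (+4.690e+00/-2.122e+00) = 55.459775
iter 2: u=1.327313  f(a)=+3.079e-01  f'(a)=-1.851e+00  a ← 55.459775 − (+3.079e-01/-1.851e+00) = 55.626069
iter 3: u=1.323345  f(a)=+1.533e-03  f'(a)=-1.833e+00  a ← 55.626069 − (+1.533e-03/-1.833e+00) = 55.626905
iter 4: u=1.323325  f(a)=+3.841e-08  f'(a)=-1.833e+00  a ← 55.626905 − (+3.841e-08/-1.833e+00) = 55.626905
iter 5: u=1.323325  f(a)=-2.842e-14  f'(a)=-1.833e+00  a ← 55.626905 − (-2.842e-14/-1.833e+00) = 55.626905
converged: |Δa| < 1e-12 after 5 iterations
sag = a·(cosh(S/(2a)) − 1) = 55.626905·(cosh(1.323325) − 1) = 56.242671
T_max/T_min = cosh(S/(2a)) = 2.011070

a=55.627 sag=56.243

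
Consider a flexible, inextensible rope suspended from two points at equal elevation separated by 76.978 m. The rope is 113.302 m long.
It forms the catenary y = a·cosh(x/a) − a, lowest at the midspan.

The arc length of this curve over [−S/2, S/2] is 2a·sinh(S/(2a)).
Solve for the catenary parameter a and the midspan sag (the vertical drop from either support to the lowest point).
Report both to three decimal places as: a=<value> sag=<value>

a=24.345 sag=37.316

seed: a₀ = √(S³/(24(L−S))) = √(76.978³/(24·36.324)) = 22.874283
iter 1: u=1.682632  f(a)=+5.503e+00  f'(a)=-4.171e+00  a ← 22.874283 − (+5.503e+00/-4.171e+00) = 24.193564
iter 2: u=1.590878  f(a)=+5.120e-01  f'(a)=-3.428e+00  a ← 24.193564 − (+5.120e-01/-3.428e+00) = 24.342917
iter 3: u=1.581117  f(a)=+5.436e-03  f'(a)=-3.356e+00  a ← 24.342917 − (+5.436e-03/-3.356e+00) = 24.344537
iter 4: u=1.581012  f(a)=+6.271e-07  f'(a)=-3.355e+00  a ← 24.344537 − (+6.271e-07/-3.355e+00) = 24.344537
iter 5: u=1.581012  f(a)=+1.421e-14  f'(a)=-3.355e+00  a ← 24.344537 − (+1.421e-14/-3.355e+00) = 24.344537
converged: |Δa| < 1e-12 after 5 iterations
sag = a·(cosh(S/(2a)) − 1) = 24.344537·(cosh(1.581012) − 1) = 37.315761
T_max/T_min = cosh(S/(2a)) = 2.532819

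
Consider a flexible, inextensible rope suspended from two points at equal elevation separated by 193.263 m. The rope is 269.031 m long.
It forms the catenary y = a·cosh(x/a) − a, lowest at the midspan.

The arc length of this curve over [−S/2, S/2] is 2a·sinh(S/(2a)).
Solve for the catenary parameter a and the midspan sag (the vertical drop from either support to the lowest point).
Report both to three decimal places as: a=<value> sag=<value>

seed: a₀ = √(S³/(24(L−S))) = √(193.263³/(24·75.768)) = 63.004931
iter 1: u=1.533713  f(a)=+9.427e+00  f'(a)=-3.021e+00  a ← 63.004931 − (+9.427e+00/-3.021e+00) = 66.125918
iter 2: u=1.461326  f(a)=+7.457e-01  f'(a)=-2.560e+00  a ← 66.125918 − (+7.457e-01/-2.560e+00) = 66.417231
iter 3: u=1.454916  f(a)=+5.553e-03  f'(a)=-2.522e+00  a ← 66.417231 − (+5.553e-03/-2.522e+00) = 66.419433
iter 4: u=1.454868  f(a)=+3.129e-07  f'(a)=-2.522e+00  a ← 66.419433 − (+3.129e-07/-2.522e+00) = 66.419433
iter 5: u=1.454868  f(a)=+0.000e+00  f'(a)=-2.522e+00  a ← 66.419433 − (+0.000e+00/-2.522e+00) = 66.419433
converged: |Δa| < 1e-12 after 5 iterations
sag = a·(cosh(S/(2a)) − 1) = 66.419433·(cosh(1.454868) − 1) = 83.600435
T_max/T_min = cosh(S/(2a)) = 2.258674

a=66.419 sag=83.600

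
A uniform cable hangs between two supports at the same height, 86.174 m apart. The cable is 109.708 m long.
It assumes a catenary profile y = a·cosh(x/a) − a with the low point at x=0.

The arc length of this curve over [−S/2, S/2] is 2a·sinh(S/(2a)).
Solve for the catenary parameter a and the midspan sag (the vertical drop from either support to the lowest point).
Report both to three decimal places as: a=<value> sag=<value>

seed: a₀ = √(S³/(24(L−S))) = √(86.174³/(24·23.534)) = 33.659750
iter 1: u=1.280075  f(a)=+2.005e+00  f'(a)=-1.641e+00  a ← 33.659750 − (+2.005e+00/-1.641e+00) = 34.881397
iter 2: u=1.235243  f(a)=+1.143e-01  f'(a)=-1.459e+00  a ← 34.881397 − (+1.143e-01/-1.459e+00) = 34.959760
iter 3: u=1.232474  f(a)=+4.215e-04  f'(a)=-1.448e+00  a ← 34.959760 − (+4.215e-04/-1.448e+00) = 34.960051
iter 4: u=1.232464  f(a)=+5.774e-09  f'(a)=-1.448e+00  a ← 34.960051 − (+5.774e-09/-1.448e+00) = 34.960051
iter 5: u=1.232464  f(a)=-1.421e-14  f'(a)=-1.448e+00  a ← 34.960051 − (-1.421e-14/-1.448e+00) = 34.960051
converged: |Δa| < 1e-12 after 5 iterations
sag = a·(cosh(S/(2a)) − 1) = 34.960051·(cosh(1.232464) − 1) = 30.087366
T_max/T_min = cosh(S/(2a)) = 1.860621

a=34.960 sag=30.087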